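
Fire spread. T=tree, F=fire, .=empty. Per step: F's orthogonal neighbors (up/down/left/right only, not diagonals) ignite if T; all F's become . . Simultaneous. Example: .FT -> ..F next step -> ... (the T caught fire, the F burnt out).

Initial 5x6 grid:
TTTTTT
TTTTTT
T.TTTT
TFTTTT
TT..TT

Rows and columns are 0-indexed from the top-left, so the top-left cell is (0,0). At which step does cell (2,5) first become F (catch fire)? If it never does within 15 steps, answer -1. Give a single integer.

Step 1: cell (2,5)='T' (+3 fires, +1 burnt)
Step 2: cell (2,5)='T' (+4 fires, +3 burnt)
Step 3: cell (2,5)='T' (+4 fires, +4 burnt)
Step 4: cell (2,5)='T' (+7 fires, +4 burnt)
Step 5: cell (2,5)='F' (+5 fires, +7 burnt)
  -> target ignites at step 5
Step 6: cell (2,5)='.' (+2 fires, +5 burnt)
Step 7: cell (2,5)='.' (+1 fires, +2 burnt)
Step 8: cell (2,5)='.' (+0 fires, +1 burnt)
  fire out at step 8

5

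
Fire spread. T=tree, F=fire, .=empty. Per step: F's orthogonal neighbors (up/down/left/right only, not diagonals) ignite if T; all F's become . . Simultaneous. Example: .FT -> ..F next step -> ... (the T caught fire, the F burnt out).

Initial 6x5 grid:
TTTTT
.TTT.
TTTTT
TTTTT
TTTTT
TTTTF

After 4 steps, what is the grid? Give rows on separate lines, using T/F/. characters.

Step 1: 2 trees catch fire, 1 burn out
  TTTTT
  .TTT.
  TTTTT
  TTTTT
  TTTTF
  TTTF.
Step 2: 3 trees catch fire, 2 burn out
  TTTTT
  .TTT.
  TTTTT
  TTTTF
  TTTF.
  TTF..
Step 3: 4 trees catch fire, 3 burn out
  TTTTT
  .TTT.
  TTTTF
  TTTF.
  TTF..
  TF...
Step 4: 4 trees catch fire, 4 burn out
  TTTTT
  .TTT.
  TTTF.
  TTF..
  TF...
  F....

TTTTT
.TTT.
TTTF.
TTF..
TF...
F....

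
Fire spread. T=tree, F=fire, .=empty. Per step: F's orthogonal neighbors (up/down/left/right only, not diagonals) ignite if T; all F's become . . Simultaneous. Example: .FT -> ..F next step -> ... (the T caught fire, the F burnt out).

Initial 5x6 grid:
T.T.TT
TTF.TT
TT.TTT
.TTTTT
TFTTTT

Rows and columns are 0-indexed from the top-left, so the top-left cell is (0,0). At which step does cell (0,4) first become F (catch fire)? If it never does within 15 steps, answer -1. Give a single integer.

Step 1: cell (0,4)='T' (+5 fires, +2 burnt)
Step 2: cell (0,4)='T' (+4 fires, +5 burnt)
Step 3: cell (0,4)='T' (+4 fires, +4 burnt)
Step 4: cell (0,4)='T' (+3 fires, +4 burnt)
Step 5: cell (0,4)='T' (+2 fires, +3 burnt)
Step 6: cell (0,4)='T' (+2 fires, +2 burnt)
Step 7: cell (0,4)='F' (+2 fires, +2 burnt)
  -> target ignites at step 7
Step 8: cell (0,4)='.' (+1 fires, +2 burnt)
Step 9: cell (0,4)='.' (+0 fires, +1 burnt)
  fire out at step 9

7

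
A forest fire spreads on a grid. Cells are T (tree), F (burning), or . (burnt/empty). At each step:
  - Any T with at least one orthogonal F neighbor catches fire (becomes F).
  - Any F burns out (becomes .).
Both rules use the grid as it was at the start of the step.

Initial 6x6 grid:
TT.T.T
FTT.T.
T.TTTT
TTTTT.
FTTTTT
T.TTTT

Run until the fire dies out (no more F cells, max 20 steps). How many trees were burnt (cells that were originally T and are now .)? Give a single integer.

Answer: 25

Derivation:
Step 1: +6 fires, +2 burnt (F count now 6)
Step 2: +4 fires, +6 burnt (F count now 4)
Step 3: +4 fires, +4 burnt (F count now 4)
Step 4: +4 fires, +4 burnt (F count now 4)
Step 5: +4 fires, +4 burnt (F count now 4)
Step 6: +3 fires, +4 burnt (F count now 3)
Step 7: +0 fires, +3 burnt (F count now 0)
Fire out after step 7
Initially T: 27, now '.': 34
Total burnt (originally-T cells now '.'): 25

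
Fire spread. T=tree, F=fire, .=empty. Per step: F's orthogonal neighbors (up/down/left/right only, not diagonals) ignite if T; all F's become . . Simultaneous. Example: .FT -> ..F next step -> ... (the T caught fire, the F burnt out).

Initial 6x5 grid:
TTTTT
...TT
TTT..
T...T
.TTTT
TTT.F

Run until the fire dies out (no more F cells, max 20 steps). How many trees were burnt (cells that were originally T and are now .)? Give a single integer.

Answer: 8

Derivation:
Step 1: +1 fires, +1 burnt (F count now 1)
Step 2: +2 fires, +1 burnt (F count now 2)
Step 3: +1 fires, +2 burnt (F count now 1)
Step 4: +2 fires, +1 burnt (F count now 2)
Step 5: +1 fires, +2 burnt (F count now 1)
Step 6: +1 fires, +1 burnt (F count now 1)
Step 7: +0 fires, +1 burnt (F count now 0)
Fire out after step 7
Initially T: 19, now '.': 19
Total burnt (originally-T cells now '.'): 8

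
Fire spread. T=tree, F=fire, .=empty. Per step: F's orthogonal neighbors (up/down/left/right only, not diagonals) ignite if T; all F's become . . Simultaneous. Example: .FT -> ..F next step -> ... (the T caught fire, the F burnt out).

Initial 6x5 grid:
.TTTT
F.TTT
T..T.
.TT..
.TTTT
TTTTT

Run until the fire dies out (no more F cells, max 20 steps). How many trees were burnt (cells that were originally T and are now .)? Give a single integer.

Answer: 1

Derivation:
Step 1: +1 fires, +1 burnt (F count now 1)
Step 2: +0 fires, +1 burnt (F count now 0)
Fire out after step 2
Initially T: 20, now '.': 11
Total burnt (originally-T cells now '.'): 1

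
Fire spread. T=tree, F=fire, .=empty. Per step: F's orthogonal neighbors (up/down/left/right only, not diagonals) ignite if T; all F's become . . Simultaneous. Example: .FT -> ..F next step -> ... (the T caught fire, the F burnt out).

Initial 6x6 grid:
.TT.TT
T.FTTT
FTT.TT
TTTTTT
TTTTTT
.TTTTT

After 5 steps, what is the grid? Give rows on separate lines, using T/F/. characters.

Step 1: 6 trees catch fire, 2 burn out
  .TF.TT
  F..FTT
  .FF.TT
  FTTTTT
  TTTTTT
  .TTTTT
Step 2: 5 trees catch fire, 6 burn out
  .F..TT
  ....FT
  ....TT
  .FFTTT
  FTTTTT
  .TTTTT
Step 3: 6 trees catch fire, 5 burn out
  ....FT
  .....F
  ....FT
  ...FTT
  .FFTTT
  .TTTTT
Step 4: 6 trees catch fire, 6 burn out
  .....F
  ......
  .....F
  ....FT
  ...FTT
  .FFTTT
Step 5: 3 trees catch fire, 6 burn out
  ......
  ......
  ......
  .....F
  ....FT
  ...FTT

......
......
......
.....F
....FT
...FTT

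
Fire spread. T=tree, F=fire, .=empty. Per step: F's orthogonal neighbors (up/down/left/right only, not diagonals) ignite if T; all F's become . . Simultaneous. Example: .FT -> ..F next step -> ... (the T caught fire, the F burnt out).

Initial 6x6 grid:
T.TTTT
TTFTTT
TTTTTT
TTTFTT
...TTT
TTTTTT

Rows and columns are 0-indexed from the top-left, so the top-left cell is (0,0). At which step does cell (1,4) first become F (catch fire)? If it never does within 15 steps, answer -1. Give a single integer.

Step 1: cell (1,4)='T' (+8 fires, +2 burnt)
Step 2: cell (1,4)='F' (+9 fires, +8 burnt)
  -> target ignites at step 2
Step 3: cell (1,4)='.' (+9 fires, +9 burnt)
Step 4: cell (1,4)='.' (+3 fires, +9 burnt)
Step 5: cell (1,4)='.' (+1 fires, +3 burnt)
Step 6: cell (1,4)='.' (+0 fires, +1 burnt)
  fire out at step 6

2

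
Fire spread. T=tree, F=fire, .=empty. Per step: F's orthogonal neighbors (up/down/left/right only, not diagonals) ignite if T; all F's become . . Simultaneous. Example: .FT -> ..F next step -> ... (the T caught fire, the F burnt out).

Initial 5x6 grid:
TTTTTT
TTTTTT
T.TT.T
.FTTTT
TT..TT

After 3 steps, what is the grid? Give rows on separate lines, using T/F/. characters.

Step 1: 2 trees catch fire, 1 burn out
  TTTTTT
  TTTTTT
  T.TT.T
  ..FTTT
  TF..TT
Step 2: 3 trees catch fire, 2 burn out
  TTTTTT
  TTTTTT
  T.FT.T
  ...FTT
  F...TT
Step 3: 3 trees catch fire, 3 burn out
  TTTTTT
  TTFTTT
  T..F.T
  ....FT
  ....TT

TTTTTT
TTFTTT
T..F.T
....FT
....TT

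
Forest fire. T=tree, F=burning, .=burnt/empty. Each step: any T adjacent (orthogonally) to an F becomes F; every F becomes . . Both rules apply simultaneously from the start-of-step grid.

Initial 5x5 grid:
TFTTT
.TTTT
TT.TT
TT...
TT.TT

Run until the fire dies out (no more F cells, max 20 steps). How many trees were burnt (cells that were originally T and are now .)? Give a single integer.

Answer: 16

Derivation:
Step 1: +3 fires, +1 burnt (F count now 3)
Step 2: +3 fires, +3 burnt (F count now 3)
Step 3: +4 fires, +3 burnt (F count now 4)
Step 4: +4 fires, +4 burnt (F count now 4)
Step 5: +2 fires, +4 burnt (F count now 2)
Step 6: +0 fires, +2 burnt (F count now 0)
Fire out after step 6
Initially T: 18, now '.': 23
Total burnt (originally-T cells now '.'): 16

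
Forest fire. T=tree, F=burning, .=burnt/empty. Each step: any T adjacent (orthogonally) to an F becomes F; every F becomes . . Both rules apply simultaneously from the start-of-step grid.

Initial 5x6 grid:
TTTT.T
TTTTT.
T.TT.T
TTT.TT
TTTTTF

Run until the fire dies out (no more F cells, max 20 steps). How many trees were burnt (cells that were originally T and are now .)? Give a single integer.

Step 1: +2 fires, +1 burnt (F count now 2)
Step 2: +3 fires, +2 burnt (F count now 3)
Step 3: +1 fires, +3 burnt (F count now 1)
Step 4: +2 fires, +1 burnt (F count now 2)
Step 5: +3 fires, +2 burnt (F count now 3)
Step 6: +3 fires, +3 burnt (F count now 3)
Step 7: +4 fires, +3 burnt (F count now 4)
Step 8: +4 fires, +4 burnt (F count now 4)
Step 9: +1 fires, +4 burnt (F count now 1)
Step 10: +0 fires, +1 burnt (F count now 0)
Fire out after step 10
Initially T: 24, now '.': 29
Total burnt (originally-T cells now '.'): 23

Answer: 23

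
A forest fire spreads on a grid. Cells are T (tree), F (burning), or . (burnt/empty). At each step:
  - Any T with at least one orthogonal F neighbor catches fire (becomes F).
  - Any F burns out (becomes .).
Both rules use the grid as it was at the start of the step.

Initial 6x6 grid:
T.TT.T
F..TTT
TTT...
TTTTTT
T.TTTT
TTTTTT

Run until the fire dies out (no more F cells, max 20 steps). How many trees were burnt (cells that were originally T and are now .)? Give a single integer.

Step 1: +2 fires, +1 burnt (F count now 2)
Step 2: +2 fires, +2 burnt (F count now 2)
Step 3: +3 fires, +2 burnt (F count now 3)
Step 4: +2 fires, +3 burnt (F count now 2)
Step 5: +3 fires, +2 burnt (F count now 3)
Step 6: +3 fires, +3 burnt (F count now 3)
Step 7: +3 fires, +3 burnt (F count now 3)
Step 8: +2 fires, +3 burnt (F count now 2)
Step 9: +1 fires, +2 burnt (F count now 1)
Step 10: +0 fires, +1 burnt (F count now 0)
Fire out after step 10
Initially T: 27, now '.': 30
Total burnt (originally-T cells now '.'): 21

Answer: 21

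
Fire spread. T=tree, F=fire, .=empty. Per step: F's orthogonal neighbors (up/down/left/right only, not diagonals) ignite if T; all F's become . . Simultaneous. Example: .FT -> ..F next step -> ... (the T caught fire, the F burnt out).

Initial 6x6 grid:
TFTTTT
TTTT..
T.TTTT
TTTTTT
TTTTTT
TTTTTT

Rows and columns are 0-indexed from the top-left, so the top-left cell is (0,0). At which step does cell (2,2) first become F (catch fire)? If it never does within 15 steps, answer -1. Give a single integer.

Step 1: cell (2,2)='T' (+3 fires, +1 burnt)
Step 2: cell (2,2)='T' (+3 fires, +3 burnt)
Step 3: cell (2,2)='F' (+4 fires, +3 burnt)
  -> target ignites at step 3
Step 4: cell (2,2)='.' (+4 fires, +4 burnt)
Step 5: cell (2,2)='.' (+5 fires, +4 burnt)
Step 6: cell (2,2)='.' (+6 fires, +5 burnt)
Step 7: cell (2,2)='.' (+4 fires, +6 burnt)
Step 8: cell (2,2)='.' (+2 fires, +4 burnt)
Step 9: cell (2,2)='.' (+1 fires, +2 burnt)
Step 10: cell (2,2)='.' (+0 fires, +1 burnt)
  fire out at step 10

3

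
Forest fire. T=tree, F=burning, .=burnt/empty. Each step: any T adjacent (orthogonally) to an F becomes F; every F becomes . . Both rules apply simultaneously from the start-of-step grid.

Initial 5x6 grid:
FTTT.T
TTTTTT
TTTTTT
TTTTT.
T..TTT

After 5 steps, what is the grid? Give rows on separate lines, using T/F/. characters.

Step 1: 2 trees catch fire, 1 burn out
  .FTT.T
  FTTTTT
  TTTTTT
  TTTTT.
  T..TTT
Step 2: 3 trees catch fire, 2 burn out
  ..FT.T
  .FTTTT
  FTTTTT
  TTTTT.
  T..TTT
Step 3: 4 trees catch fire, 3 burn out
  ...F.T
  ..FTTT
  .FTTTT
  FTTTT.
  T..TTT
Step 4: 4 trees catch fire, 4 burn out
  .....T
  ...FTT
  ..FTTT
  .FTTT.
  F..TTT
Step 5: 3 trees catch fire, 4 burn out
  .....T
  ....FT
  ...FTT
  ..FTT.
  ...TTT

.....T
....FT
...FTT
..FTT.
...TTT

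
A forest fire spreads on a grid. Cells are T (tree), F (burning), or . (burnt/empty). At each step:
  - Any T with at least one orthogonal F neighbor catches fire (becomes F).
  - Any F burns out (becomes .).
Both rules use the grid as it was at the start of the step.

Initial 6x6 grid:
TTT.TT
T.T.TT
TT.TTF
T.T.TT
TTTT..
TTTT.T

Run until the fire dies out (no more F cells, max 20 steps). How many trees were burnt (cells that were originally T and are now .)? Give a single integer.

Answer: 8

Derivation:
Step 1: +3 fires, +1 burnt (F count now 3)
Step 2: +4 fires, +3 burnt (F count now 4)
Step 3: +1 fires, +4 burnt (F count now 1)
Step 4: +0 fires, +1 burnt (F count now 0)
Fire out after step 4
Initially T: 26, now '.': 18
Total burnt (originally-T cells now '.'): 8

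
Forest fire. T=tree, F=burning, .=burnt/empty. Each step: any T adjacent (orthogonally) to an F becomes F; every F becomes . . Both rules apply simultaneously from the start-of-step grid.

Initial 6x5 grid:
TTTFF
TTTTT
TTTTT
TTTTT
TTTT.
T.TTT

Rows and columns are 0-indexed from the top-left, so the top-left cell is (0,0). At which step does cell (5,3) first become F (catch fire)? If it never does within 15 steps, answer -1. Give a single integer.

Step 1: cell (5,3)='T' (+3 fires, +2 burnt)
Step 2: cell (5,3)='T' (+4 fires, +3 burnt)
Step 3: cell (5,3)='T' (+5 fires, +4 burnt)
Step 4: cell (5,3)='T' (+4 fires, +5 burnt)
Step 5: cell (5,3)='F' (+4 fires, +4 burnt)
  -> target ignites at step 5
Step 6: cell (5,3)='.' (+4 fires, +4 burnt)
Step 7: cell (5,3)='.' (+1 fires, +4 burnt)
Step 8: cell (5,3)='.' (+1 fires, +1 burnt)
Step 9: cell (5,3)='.' (+0 fires, +1 burnt)
  fire out at step 9

5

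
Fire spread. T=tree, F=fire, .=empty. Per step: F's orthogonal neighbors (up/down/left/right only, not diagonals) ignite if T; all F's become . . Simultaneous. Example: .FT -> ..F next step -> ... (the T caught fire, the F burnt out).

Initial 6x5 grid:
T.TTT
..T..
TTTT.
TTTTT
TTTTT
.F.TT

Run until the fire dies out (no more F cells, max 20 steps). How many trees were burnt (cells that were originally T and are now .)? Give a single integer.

Answer: 20

Derivation:
Step 1: +1 fires, +1 burnt (F count now 1)
Step 2: +3 fires, +1 burnt (F count now 3)
Step 3: +4 fires, +3 burnt (F count now 4)
Step 4: +5 fires, +4 burnt (F count now 5)
Step 5: +4 fires, +5 burnt (F count now 4)
Step 6: +1 fires, +4 burnt (F count now 1)
Step 7: +1 fires, +1 burnt (F count now 1)
Step 8: +1 fires, +1 burnt (F count now 1)
Step 9: +0 fires, +1 burnt (F count now 0)
Fire out after step 9
Initially T: 21, now '.': 29
Total burnt (originally-T cells now '.'): 20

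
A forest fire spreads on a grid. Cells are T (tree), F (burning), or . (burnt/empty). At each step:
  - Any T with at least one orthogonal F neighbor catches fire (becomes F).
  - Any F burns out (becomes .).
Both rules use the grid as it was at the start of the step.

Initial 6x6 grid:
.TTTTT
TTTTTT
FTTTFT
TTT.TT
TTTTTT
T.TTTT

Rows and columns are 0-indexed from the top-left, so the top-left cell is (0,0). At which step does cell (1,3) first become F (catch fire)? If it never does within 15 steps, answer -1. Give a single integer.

Step 1: cell (1,3)='T' (+7 fires, +2 burnt)
Step 2: cell (1,3)='F' (+9 fires, +7 burnt)
  -> target ignites at step 2
Step 3: cell (1,3)='.' (+10 fires, +9 burnt)
Step 4: cell (1,3)='.' (+4 fires, +10 burnt)
Step 5: cell (1,3)='.' (+1 fires, +4 burnt)
Step 6: cell (1,3)='.' (+0 fires, +1 burnt)
  fire out at step 6

2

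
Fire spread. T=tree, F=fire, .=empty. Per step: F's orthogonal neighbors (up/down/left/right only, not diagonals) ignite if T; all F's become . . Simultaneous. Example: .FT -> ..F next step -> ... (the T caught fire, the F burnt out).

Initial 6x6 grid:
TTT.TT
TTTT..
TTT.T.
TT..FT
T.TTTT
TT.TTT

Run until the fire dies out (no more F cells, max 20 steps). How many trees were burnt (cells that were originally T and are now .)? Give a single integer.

Step 1: +3 fires, +1 burnt (F count now 3)
Step 2: +3 fires, +3 burnt (F count now 3)
Step 3: +3 fires, +3 burnt (F count now 3)
Step 4: +0 fires, +3 burnt (F count now 0)
Fire out after step 4
Initially T: 26, now '.': 19
Total burnt (originally-T cells now '.'): 9

Answer: 9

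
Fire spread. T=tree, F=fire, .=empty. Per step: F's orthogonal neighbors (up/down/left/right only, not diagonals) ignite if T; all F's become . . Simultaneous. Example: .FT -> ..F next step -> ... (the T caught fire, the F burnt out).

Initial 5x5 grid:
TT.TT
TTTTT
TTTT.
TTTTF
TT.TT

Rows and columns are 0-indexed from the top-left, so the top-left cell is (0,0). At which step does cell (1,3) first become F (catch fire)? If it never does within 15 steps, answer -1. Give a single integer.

Step 1: cell (1,3)='T' (+2 fires, +1 burnt)
Step 2: cell (1,3)='T' (+3 fires, +2 burnt)
Step 3: cell (1,3)='F' (+3 fires, +3 burnt)
  -> target ignites at step 3
Step 4: cell (1,3)='.' (+6 fires, +3 burnt)
Step 5: cell (1,3)='.' (+4 fires, +6 burnt)
Step 6: cell (1,3)='.' (+2 fires, +4 burnt)
Step 7: cell (1,3)='.' (+1 fires, +2 burnt)
Step 8: cell (1,3)='.' (+0 fires, +1 burnt)
  fire out at step 8

3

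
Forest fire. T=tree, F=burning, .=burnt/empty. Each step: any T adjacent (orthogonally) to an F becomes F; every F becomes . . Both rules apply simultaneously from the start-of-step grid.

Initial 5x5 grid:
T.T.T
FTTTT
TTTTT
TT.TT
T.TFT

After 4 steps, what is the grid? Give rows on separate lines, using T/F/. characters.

Step 1: 6 trees catch fire, 2 burn out
  F.T.T
  .FTTT
  FTTTT
  TT.FT
  T.F.F
Step 2: 5 trees catch fire, 6 burn out
  ..T.T
  ..FTT
  .FTFT
  FT..F
  T....
Step 3: 6 trees catch fire, 5 burn out
  ..F.T
  ...FT
  ..F.F
  .F...
  F....
Step 4: 1 trees catch fire, 6 burn out
  ....T
  ....F
  .....
  .....
  .....

....T
....F
.....
.....
.....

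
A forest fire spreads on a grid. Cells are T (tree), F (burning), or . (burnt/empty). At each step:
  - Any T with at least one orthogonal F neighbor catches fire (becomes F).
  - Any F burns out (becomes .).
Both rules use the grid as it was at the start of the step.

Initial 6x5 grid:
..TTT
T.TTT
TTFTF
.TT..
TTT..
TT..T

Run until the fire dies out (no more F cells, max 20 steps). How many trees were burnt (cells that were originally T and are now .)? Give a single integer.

Step 1: +5 fires, +2 burnt (F count now 5)
Step 2: +6 fires, +5 burnt (F count now 6)
Step 3: +3 fires, +6 burnt (F count now 3)
Step 4: +2 fires, +3 burnt (F count now 2)
Step 5: +1 fires, +2 burnt (F count now 1)
Step 6: +0 fires, +1 burnt (F count now 0)
Fire out after step 6
Initially T: 18, now '.': 29
Total burnt (originally-T cells now '.'): 17

Answer: 17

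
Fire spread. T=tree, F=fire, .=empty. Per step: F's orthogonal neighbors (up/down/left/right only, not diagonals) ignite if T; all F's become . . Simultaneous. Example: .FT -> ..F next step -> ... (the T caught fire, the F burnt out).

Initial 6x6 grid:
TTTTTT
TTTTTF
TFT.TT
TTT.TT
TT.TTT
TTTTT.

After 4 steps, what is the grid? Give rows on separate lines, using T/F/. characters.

Step 1: 7 trees catch fire, 2 burn out
  TTTTTF
  TFTTF.
  F.F.TF
  TFT.TT
  TT.TTT
  TTTTT.
Step 2: 10 trees catch fire, 7 burn out
  TFTTF.
  F.FF..
  ....F.
  F.F.TF
  TF.TTT
  TTTTT.
Step 3: 7 trees catch fire, 10 burn out
  F.FF..
  ......
  ......
  ....F.
  F..TTF
  TFTTT.
Step 4: 3 trees catch fire, 7 burn out
  ......
  ......
  ......
  ......
  ...TF.
  F.FTT.

......
......
......
......
...TF.
F.FTT.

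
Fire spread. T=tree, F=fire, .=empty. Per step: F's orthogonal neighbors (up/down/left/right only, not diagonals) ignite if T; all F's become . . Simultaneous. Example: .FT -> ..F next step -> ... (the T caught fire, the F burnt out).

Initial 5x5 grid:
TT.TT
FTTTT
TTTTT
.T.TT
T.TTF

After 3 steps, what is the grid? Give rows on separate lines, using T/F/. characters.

Step 1: 5 trees catch fire, 2 burn out
  FT.TT
  .FTTT
  FTTTT
  .T.TF
  T.TF.
Step 2: 6 trees catch fire, 5 burn out
  .F.TT
  ..FTT
  .FTTF
  .T.F.
  T.F..
Step 3: 5 trees catch fire, 6 burn out
  ...TT
  ...FF
  ..FF.
  .F...
  T....

...TT
...FF
..FF.
.F...
T....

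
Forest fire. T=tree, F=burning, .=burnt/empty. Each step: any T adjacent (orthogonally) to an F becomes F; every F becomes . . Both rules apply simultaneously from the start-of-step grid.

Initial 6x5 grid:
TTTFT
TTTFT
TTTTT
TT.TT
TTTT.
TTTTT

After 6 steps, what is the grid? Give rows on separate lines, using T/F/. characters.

Step 1: 5 trees catch fire, 2 burn out
  TTF.F
  TTF.F
  TTTFT
  TT.TT
  TTTT.
  TTTTT
Step 2: 5 trees catch fire, 5 burn out
  TF...
  TF...
  TTF.F
  TT.FT
  TTTT.
  TTTTT
Step 3: 5 trees catch fire, 5 burn out
  F....
  F....
  TF...
  TT..F
  TTTF.
  TTTTT
Step 4: 4 trees catch fire, 5 burn out
  .....
  .....
  F....
  TF...
  TTF..
  TTTFT
Step 5: 4 trees catch fire, 4 burn out
  .....
  .....
  .....
  F....
  TF...
  TTF.F
Step 6: 2 trees catch fire, 4 burn out
  .....
  .....
  .....
  .....
  F....
  TF...

.....
.....
.....
.....
F....
TF...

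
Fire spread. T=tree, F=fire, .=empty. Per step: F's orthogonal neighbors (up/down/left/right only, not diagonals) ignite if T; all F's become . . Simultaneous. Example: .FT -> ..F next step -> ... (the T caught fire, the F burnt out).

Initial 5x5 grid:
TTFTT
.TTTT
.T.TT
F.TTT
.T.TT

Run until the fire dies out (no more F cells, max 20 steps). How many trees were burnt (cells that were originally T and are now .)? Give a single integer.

Step 1: +3 fires, +2 burnt (F count now 3)
Step 2: +4 fires, +3 burnt (F count now 4)
Step 3: +3 fires, +4 burnt (F count now 3)
Step 4: +2 fires, +3 burnt (F count now 2)
Step 5: +3 fires, +2 burnt (F count now 3)
Step 6: +1 fires, +3 burnt (F count now 1)
Step 7: +0 fires, +1 burnt (F count now 0)
Fire out after step 7
Initially T: 17, now '.': 24
Total burnt (originally-T cells now '.'): 16

Answer: 16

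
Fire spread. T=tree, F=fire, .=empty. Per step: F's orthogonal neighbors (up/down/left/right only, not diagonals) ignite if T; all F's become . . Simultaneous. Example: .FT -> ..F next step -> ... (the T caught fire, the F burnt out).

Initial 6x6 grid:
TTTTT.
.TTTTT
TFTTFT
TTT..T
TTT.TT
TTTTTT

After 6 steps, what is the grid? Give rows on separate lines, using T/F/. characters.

Step 1: 7 trees catch fire, 2 burn out
  TTTTT.
  .FTTFT
  F.FF.F
  TFT..T
  TTT.TT
  TTTTTT
Step 2: 9 trees catch fire, 7 burn out
  TFTTF.
  ..FF.F
  ......
  F.F..F
  TFT.TT
  TTTTTT
Step 3: 7 trees catch fire, 9 burn out
  F.FF..
  ......
  ......
  ......
  F.F.TF
  TFTTTT
Step 4: 4 trees catch fire, 7 burn out
  ......
  ......
  ......
  ......
  ....F.
  F.FTTF
Step 5: 2 trees catch fire, 4 burn out
  ......
  ......
  ......
  ......
  ......
  ...FF.
Step 6: 0 trees catch fire, 2 burn out
  ......
  ......
  ......
  ......
  ......
  ......

......
......
......
......
......
......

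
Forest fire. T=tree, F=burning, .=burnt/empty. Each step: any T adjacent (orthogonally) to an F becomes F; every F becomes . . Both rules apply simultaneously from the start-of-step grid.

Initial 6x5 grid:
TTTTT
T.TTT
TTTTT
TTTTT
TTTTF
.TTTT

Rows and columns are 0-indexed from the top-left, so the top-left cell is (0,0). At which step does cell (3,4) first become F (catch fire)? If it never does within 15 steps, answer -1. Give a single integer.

Step 1: cell (3,4)='F' (+3 fires, +1 burnt)
  -> target ignites at step 1
Step 2: cell (3,4)='.' (+4 fires, +3 burnt)
Step 3: cell (3,4)='.' (+5 fires, +4 burnt)
Step 4: cell (3,4)='.' (+6 fires, +5 burnt)
Step 5: cell (3,4)='.' (+4 fires, +6 burnt)
Step 6: cell (3,4)='.' (+2 fires, +4 burnt)
Step 7: cell (3,4)='.' (+2 fires, +2 burnt)
Step 8: cell (3,4)='.' (+1 fires, +2 burnt)
Step 9: cell (3,4)='.' (+0 fires, +1 burnt)
  fire out at step 9

1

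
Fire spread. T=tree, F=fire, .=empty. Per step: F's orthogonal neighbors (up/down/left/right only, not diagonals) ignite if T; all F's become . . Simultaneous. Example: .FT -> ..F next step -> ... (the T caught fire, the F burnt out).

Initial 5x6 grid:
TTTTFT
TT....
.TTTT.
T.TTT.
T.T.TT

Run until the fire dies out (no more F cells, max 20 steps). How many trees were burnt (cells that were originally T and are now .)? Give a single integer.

Answer: 17

Derivation:
Step 1: +2 fires, +1 burnt (F count now 2)
Step 2: +1 fires, +2 burnt (F count now 1)
Step 3: +1 fires, +1 burnt (F count now 1)
Step 4: +2 fires, +1 burnt (F count now 2)
Step 5: +2 fires, +2 burnt (F count now 2)
Step 6: +1 fires, +2 burnt (F count now 1)
Step 7: +2 fires, +1 burnt (F count now 2)
Step 8: +3 fires, +2 burnt (F count now 3)
Step 9: +1 fires, +3 burnt (F count now 1)
Step 10: +1 fires, +1 burnt (F count now 1)
Step 11: +1 fires, +1 burnt (F count now 1)
Step 12: +0 fires, +1 burnt (F count now 0)
Fire out after step 12
Initially T: 19, now '.': 28
Total burnt (originally-T cells now '.'): 17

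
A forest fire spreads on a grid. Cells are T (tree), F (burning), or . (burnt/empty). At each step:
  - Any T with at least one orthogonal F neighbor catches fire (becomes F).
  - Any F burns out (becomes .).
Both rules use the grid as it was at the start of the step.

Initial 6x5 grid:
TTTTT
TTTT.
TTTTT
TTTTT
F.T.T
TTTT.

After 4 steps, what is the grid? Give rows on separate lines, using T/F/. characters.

Step 1: 2 trees catch fire, 1 burn out
  TTTTT
  TTTT.
  TTTTT
  FTTTT
  ..T.T
  FTTT.
Step 2: 3 trees catch fire, 2 burn out
  TTTTT
  TTTT.
  FTTTT
  .FTTT
  ..T.T
  .FTT.
Step 3: 4 trees catch fire, 3 burn out
  TTTTT
  FTTT.
  .FTTT
  ..FTT
  ..T.T
  ..FT.
Step 4: 6 trees catch fire, 4 burn out
  FTTTT
  .FTT.
  ..FTT
  ...FT
  ..F.T
  ...F.

FTTTT
.FTT.
..FTT
...FT
..F.T
...F.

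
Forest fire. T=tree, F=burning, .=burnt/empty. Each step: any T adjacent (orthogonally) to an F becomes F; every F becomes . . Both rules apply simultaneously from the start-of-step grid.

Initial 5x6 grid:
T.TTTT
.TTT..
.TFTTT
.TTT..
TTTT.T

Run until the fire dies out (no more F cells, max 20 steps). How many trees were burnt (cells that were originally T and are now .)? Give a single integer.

Answer: 18

Derivation:
Step 1: +4 fires, +1 burnt (F count now 4)
Step 2: +7 fires, +4 burnt (F count now 7)
Step 3: +4 fires, +7 burnt (F count now 4)
Step 4: +2 fires, +4 burnt (F count now 2)
Step 5: +1 fires, +2 burnt (F count now 1)
Step 6: +0 fires, +1 burnt (F count now 0)
Fire out after step 6
Initially T: 20, now '.': 28
Total burnt (originally-T cells now '.'): 18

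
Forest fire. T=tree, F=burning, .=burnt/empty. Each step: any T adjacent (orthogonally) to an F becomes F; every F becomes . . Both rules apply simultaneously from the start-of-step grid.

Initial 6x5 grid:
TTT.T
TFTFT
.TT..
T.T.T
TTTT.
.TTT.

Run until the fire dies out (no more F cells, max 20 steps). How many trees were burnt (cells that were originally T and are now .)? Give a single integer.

Answer: 18

Derivation:
Step 1: +5 fires, +2 burnt (F count now 5)
Step 2: +4 fires, +5 burnt (F count now 4)
Step 3: +1 fires, +4 burnt (F count now 1)
Step 4: +1 fires, +1 burnt (F count now 1)
Step 5: +3 fires, +1 burnt (F count now 3)
Step 6: +3 fires, +3 burnt (F count now 3)
Step 7: +1 fires, +3 burnt (F count now 1)
Step 8: +0 fires, +1 burnt (F count now 0)
Fire out after step 8
Initially T: 19, now '.': 29
Total burnt (originally-T cells now '.'): 18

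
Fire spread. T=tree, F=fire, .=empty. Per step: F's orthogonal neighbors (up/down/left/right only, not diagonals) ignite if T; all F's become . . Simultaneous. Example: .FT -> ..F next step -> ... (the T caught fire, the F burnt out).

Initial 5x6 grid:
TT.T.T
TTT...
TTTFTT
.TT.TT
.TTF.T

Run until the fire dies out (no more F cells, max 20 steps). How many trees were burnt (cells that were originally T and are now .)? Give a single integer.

Answer: 17

Derivation:
Step 1: +3 fires, +2 burnt (F count now 3)
Step 2: +6 fires, +3 burnt (F count now 6)
Step 3: +4 fires, +6 burnt (F count now 4)
Step 4: +3 fires, +4 burnt (F count now 3)
Step 5: +1 fires, +3 burnt (F count now 1)
Step 6: +0 fires, +1 burnt (F count now 0)
Fire out after step 6
Initially T: 19, now '.': 28
Total burnt (originally-T cells now '.'): 17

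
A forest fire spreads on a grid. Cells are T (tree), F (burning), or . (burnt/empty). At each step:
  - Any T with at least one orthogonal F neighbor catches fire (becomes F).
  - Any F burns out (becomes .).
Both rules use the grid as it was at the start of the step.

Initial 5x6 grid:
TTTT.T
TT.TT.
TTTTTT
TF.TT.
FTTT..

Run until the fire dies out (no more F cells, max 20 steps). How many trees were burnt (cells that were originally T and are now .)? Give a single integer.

Answer: 20

Derivation:
Step 1: +3 fires, +2 burnt (F count now 3)
Step 2: +4 fires, +3 burnt (F count now 4)
Step 3: +4 fires, +4 burnt (F count now 4)
Step 4: +5 fires, +4 burnt (F count now 5)
Step 5: +4 fires, +5 burnt (F count now 4)
Step 6: +0 fires, +4 burnt (F count now 0)
Fire out after step 6
Initially T: 21, now '.': 29
Total burnt (originally-T cells now '.'): 20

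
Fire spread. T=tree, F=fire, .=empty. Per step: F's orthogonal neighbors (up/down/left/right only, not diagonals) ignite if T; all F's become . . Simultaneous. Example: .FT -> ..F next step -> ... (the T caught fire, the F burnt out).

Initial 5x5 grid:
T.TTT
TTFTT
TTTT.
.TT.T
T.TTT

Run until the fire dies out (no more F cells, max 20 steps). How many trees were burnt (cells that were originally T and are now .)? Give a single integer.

Answer: 18

Derivation:
Step 1: +4 fires, +1 burnt (F count now 4)
Step 2: +6 fires, +4 burnt (F count now 6)
Step 3: +5 fires, +6 burnt (F count now 5)
Step 4: +1 fires, +5 burnt (F count now 1)
Step 5: +1 fires, +1 burnt (F count now 1)
Step 6: +1 fires, +1 burnt (F count now 1)
Step 7: +0 fires, +1 burnt (F count now 0)
Fire out after step 7
Initially T: 19, now '.': 24
Total burnt (originally-T cells now '.'): 18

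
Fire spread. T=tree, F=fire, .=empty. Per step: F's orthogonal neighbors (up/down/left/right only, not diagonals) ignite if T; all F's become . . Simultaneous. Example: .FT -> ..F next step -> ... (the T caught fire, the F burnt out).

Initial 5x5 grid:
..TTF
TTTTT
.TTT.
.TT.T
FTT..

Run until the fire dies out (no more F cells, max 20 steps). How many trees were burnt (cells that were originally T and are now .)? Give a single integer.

Answer: 14

Derivation:
Step 1: +3 fires, +2 burnt (F count now 3)
Step 2: +4 fires, +3 burnt (F count now 4)
Step 3: +4 fires, +4 burnt (F count now 4)
Step 4: +2 fires, +4 burnt (F count now 2)
Step 5: +1 fires, +2 burnt (F count now 1)
Step 6: +0 fires, +1 burnt (F count now 0)
Fire out after step 6
Initially T: 15, now '.': 24
Total burnt (originally-T cells now '.'): 14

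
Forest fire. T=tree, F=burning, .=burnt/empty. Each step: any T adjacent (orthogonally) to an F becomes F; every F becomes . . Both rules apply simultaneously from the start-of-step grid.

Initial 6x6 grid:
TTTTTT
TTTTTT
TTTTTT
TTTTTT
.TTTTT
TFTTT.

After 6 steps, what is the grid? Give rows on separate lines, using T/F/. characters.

Step 1: 3 trees catch fire, 1 burn out
  TTTTTT
  TTTTTT
  TTTTTT
  TTTTTT
  .FTTTT
  F.FTT.
Step 2: 3 trees catch fire, 3 burn out
  TTTTTT
  TTTTTT
  TTTTTT
  TFTTTT
  ..FTTT
  ...FT.
Step 3: 5 trees catch fire, 3 burn out
  TTTTTT
  TTTTTT
  TFTTTT
  F.FTTT
  ...FTT
  ....F.
Step 4: 5 trees catch fire, 5 burn out
  TTTTTT
  TFTTTT
  F.FTTT
  ...FTT
  ....FT
  ......
Step 5: 6 trees catch fire, 5 burn out
  TFTTTT
  F.FTTT
  ...FTT
  ....FT
  .....F
  ......
Step 6: 5 trees catch fire, 6 burn out
  F.FTTT
  ...FTT
  ....FT
  .....F
  ......
  ......

F.FTTT
...FTT
....FT
.....F
......
......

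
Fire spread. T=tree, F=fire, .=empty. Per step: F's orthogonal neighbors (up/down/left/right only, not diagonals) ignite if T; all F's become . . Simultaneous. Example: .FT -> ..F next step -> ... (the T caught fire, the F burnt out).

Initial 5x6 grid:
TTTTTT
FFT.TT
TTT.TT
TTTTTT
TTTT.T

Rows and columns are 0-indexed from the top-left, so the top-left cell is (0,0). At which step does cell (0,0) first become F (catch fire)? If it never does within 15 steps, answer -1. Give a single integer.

Step 1: cell (0,0)='F' (+5 fires, +2 burnt)
  -> target ignites at step 1
Step 2: cell (0,0)='.' (+4 fires, +5 burnt)
Step 3: cell (0,0)='.' (+4 fires, +4 burnt)
Step 4: cell (0,0)='.' (+3 fires, +4 burnt)
Step 5: cell (0,0)='.' (+4 fires, +3 burnt)
Step 6: cell (0,0)='.' (+3 fires, +4 burnt)
Step 7: cell (0,0)='.' (+2 fires, +3 burnt)
Step 8: cell (0,0)='.' (+0 fires, +2 burnt)
  fire out at step 8

1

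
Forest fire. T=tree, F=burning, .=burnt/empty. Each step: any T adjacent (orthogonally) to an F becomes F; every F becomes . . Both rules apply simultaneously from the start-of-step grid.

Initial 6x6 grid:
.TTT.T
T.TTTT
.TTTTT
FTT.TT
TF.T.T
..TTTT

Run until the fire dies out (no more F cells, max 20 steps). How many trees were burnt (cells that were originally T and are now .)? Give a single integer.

Answer: 24

Derivation:
Step 1: +2 fires, +2 burnt (F count now 2)
Step 2: +2 fires, +2 burnt (F count now 2)
Step 3: +1 fires, +2 burnt (F count now 1)
Step 4: +2 fires, +1 burnt (F count now 2)
Step 5: +3 fires, +2 burnt (F count now 3)
Step 6: +5 fires, +3 burnt (F count now 5)
Step 7: +2 fires, +5 burnt (F count now 2)
Step 8: +2 fires, +2 burnt (F count now 2)
Step 9: +1 fires, +2 burnt (F count now 1)
Step 10: +1 fires, +1 burnt (F count now 1)
Step 11: +1 fires, +1 burnt (F count now 1)
Step 12: +2 fires, +1 burnt (F count now 2)
Step 13: +0 fires, +2 burnt (F count now 0)
Fire out after step 13
Initially T: 25, now '.': 35
Total burnt (originally-T cells now '.'): 24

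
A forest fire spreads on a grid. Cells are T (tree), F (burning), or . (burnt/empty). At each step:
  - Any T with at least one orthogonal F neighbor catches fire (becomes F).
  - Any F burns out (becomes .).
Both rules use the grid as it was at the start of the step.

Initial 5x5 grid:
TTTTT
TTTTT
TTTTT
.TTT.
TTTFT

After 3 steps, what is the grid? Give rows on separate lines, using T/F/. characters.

Step 1: 3 trees catch fire, 1 burn out
  TTTTT
  TTTTT
  TTTTT
  .TTF.
  TTF.F
Step 2: 3 trees catch fire, 3 burn out
  TTTTT
  TTTTT
  TTTFT
  .TF..
  TF...
Step 3: 5 trees catch fire, 3 burn out
  TTTTT
  TTTFT
  TTF.F
  .F...
  F....

TTTTT
TTTFT
TTF.F
.F...
F....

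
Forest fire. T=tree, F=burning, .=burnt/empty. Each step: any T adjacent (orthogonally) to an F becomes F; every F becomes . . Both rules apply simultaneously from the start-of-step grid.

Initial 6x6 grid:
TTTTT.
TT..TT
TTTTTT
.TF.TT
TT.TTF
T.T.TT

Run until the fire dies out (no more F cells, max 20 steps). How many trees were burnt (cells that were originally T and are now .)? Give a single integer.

Answer: 25

Derivation:
Step 1: +5 fires, +2 burnt (F count now 5)
Step 2: +7 fires, +5 burnt (F count now 7)
Step 3: +5 fires, +7 burnt (F count now 5)
Step 4: +4 fires, +5 burnt (F count now 4)
Step 5: +3 fires, +4 burnt (F count now 3)
Step 6: +1 fires, +3 burnt (F count now 1)
Step 7: +0 fires, +1 burnt (F count now 0)
Fire out after step 7
Initially T: 26, now '.': 35
Total burnt (originally-T cells now '.'): 25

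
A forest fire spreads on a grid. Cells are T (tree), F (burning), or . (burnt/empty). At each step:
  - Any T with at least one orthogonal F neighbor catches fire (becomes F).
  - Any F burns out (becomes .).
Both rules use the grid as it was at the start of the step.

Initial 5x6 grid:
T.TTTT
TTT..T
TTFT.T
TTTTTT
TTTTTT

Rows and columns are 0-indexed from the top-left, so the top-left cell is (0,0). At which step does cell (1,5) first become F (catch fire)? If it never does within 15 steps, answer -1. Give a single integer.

Step 1: cell (1,5)='T' (+4 fires, +1 burnt)
Step 2: cell (1,5)='T' (+6 fires, +4 burnt)
Step 3: cell (1,5)='T' (+6 fires, +6 burnt)
Step 4: cell (1,5)='T' (+5 fires, +6 burnt)
Step 5: cell (1,5)='T' (+3 fires, +5 burnt)
Step 6: cell (1,5)='F' (+1 fires, +3 burnt)
  -> target ignites at step 6
Step 7: cell (1,5)='.' (+0 fires, +1 burnt)
  fire out at step 7

6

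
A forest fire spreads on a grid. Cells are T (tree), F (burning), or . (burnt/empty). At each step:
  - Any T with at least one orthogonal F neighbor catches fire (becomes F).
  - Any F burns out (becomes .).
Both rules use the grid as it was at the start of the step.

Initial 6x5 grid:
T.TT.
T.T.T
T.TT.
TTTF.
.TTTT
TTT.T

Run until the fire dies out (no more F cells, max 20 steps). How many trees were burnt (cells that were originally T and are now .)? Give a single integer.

Step 1: +3 fires, +1 burnt (F count now 3)
Step 2: +4 fires, +3 burnt (F count now 4)
Step 3: +5 fires, +4 burnt (F count now 5)
Step 4: +3 fires, +5 burnt (F count now 3)
Step 5: +3 fires, +3 burnt (F count now 3)
Step 6: +1 fires, +3 burnt (F count now 1)
Step 7: +0 fires, +1 burnt (F count now 0)
Fire out after step 7
Initially T: 20, now '.': 29
Total burnt (originally-T cells now '.'): 19

Answer: 19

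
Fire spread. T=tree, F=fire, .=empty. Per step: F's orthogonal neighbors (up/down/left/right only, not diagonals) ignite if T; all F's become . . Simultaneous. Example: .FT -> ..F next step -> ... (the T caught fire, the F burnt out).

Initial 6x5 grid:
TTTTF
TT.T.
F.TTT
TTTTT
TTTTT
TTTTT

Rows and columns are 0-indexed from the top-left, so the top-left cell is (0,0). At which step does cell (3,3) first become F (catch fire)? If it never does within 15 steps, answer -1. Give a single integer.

Step 1: cell (3,3)='T' (+3 fires, +2 burnt)
Step 2: cell (3,3)='T' (+6 fires, +3 burnt)
Step 3: cell (3,3)='T' (+5 fires, +6 burnt)
Step 4: cell (3,3)='F' (+5 fires, +5 burnt)
  -> target ignites at step 4
Step 5: cell (3,3)='.' (+3 fires, +5 burnt)
Step 6: cell (3,3)='.' (+2 fires, +3 burnt)
Step 7: cell (3,3)='.' (+1 fires, +2 burnt)
Step 8: cell (3,3)='.' (+0 fires, +1 burnt)
  fire out at step 8

4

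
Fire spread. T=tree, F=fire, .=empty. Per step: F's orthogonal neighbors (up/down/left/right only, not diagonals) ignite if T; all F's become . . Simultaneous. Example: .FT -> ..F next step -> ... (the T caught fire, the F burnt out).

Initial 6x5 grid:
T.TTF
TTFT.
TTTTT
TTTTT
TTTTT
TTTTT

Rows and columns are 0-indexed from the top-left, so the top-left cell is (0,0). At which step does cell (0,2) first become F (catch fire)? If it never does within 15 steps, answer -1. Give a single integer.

Step 1: cell (0,2)='F' (+5 fires, +2 burnt)
  -> target ignites at step 1
Step 2: cell (0,2)='.' (+4 fires, +5 burnt)
Step 3: cell (0,2)='.' (+6 fires, +4 burnt)
Step 4: cell (0,2)='.' (+5 fires, +6 burnt)
Step 5: cell (0,2)='.' (+4 fires, +5 burnt)
Step 6: cell (0,2)='.' (+2 fires, +4 burnt)
Step 7: cell (0,2)='.' (+0 fires, +2 burnt)
  fire out at step 7

1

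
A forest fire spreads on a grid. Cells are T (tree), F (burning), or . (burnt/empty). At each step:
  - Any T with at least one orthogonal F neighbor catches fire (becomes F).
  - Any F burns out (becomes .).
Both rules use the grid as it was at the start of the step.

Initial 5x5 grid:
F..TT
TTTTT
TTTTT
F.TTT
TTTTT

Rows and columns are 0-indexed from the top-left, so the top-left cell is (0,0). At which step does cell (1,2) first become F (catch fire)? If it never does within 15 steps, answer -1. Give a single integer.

Step 1: cell (1,2)='T' (+3 fires, +2 burnt)
Step 2: cell (1,2)='T' (+3 fires, +3 burnt)
Step 3: cell (1,2)='F' (+3 fires, +3 burnt)
  -> target ignites at step 3
Step 4: cell (1,2)='.' (+4 fires, +3 burnt)
Step 5: cell (1,2)='.' (+5 fires, +4 burnt)
Step 6: cell (1,2)='.' (+2 fires, +5 burnt)
Step 7: cell (1,2)='.' (+0 fires, +2 burnt)
  fire out at step 7

3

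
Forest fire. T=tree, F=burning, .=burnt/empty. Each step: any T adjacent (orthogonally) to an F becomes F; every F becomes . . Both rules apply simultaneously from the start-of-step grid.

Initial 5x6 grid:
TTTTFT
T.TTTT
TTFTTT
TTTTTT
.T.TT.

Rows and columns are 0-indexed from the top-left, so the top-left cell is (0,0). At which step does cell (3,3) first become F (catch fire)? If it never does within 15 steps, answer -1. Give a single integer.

Step 1: cell (3,3)='T' (+7 fires, +2 burnt)
Step 2: cell (3,3)='F' (+7 fires, +7 burnt)
  -> target ignites at step 2
Step 3: cell (3,3)='.' (+7 fires, +7 burnt)
Step 4: cell (3,3)='.' (+3 fires, +7 burnt)
Step 5: cell (3,3)='.' (+0 fires, +3 burnt)
  fire out at step 5

2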